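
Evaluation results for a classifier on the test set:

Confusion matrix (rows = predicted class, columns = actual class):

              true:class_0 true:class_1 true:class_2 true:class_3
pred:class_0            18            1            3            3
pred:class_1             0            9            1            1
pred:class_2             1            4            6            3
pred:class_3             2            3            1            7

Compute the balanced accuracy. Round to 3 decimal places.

0.608

Balanced accuracy = mean of per-class recall.
  class_0: recall = 18/21 = 0.8571
  class_1: recall = 9/17 = 0.5294
  class_2: recall = 6/11 = 0.5455
  class_3: recall = 7/14 = 0.5000
Mean = (0.8571 + 0.5294 + 0.5455 + 0.5000) / 4 = 0.608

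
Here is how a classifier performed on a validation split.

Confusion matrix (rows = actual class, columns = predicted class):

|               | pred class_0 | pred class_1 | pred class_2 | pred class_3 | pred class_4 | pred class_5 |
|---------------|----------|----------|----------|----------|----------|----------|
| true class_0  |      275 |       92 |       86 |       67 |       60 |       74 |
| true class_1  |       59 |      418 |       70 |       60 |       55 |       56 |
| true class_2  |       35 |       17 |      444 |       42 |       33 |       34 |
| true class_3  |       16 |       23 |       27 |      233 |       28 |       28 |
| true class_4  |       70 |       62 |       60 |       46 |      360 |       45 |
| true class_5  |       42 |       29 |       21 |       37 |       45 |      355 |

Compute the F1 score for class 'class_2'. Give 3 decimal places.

One-vs-rest for 'class_2': TP = diagonal; FP = other classes predicted 'class_2'; FN = 'class_2' predicted as other.
F1 score = 2·TP/(2·TP+FP+FN).
class_2: TP=444, FP=86+70+27+60+21=264, FN=35+17+42+33+34=161 → 888/1313 = 0.6763

0.676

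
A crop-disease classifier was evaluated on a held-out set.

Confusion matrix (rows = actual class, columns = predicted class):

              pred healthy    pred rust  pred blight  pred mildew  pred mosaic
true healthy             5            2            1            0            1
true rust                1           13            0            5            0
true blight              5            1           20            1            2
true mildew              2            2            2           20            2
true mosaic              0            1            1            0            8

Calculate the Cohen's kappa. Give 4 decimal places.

Observed agreement pₒ = trace/N = 66/95 = 0.69474
Expected agreement pₑ = Σ (rowᵢ·colᵢ)/N² = (9·13 + 19·19 + 29·24 + 28·26 + 10·13)/95² = 0.22515
κ = (pₒ − pₑ)/(1 − pₑ) = (0.69474 − 0.22515)/(1 − 0.22515) = 0.6060

0.6060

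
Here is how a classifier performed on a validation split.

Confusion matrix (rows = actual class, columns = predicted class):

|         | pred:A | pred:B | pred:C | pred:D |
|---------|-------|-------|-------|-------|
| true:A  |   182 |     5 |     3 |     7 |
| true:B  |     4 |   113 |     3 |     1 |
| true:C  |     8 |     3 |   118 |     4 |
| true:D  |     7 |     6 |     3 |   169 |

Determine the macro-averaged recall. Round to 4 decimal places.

0.9146

Per-class recall (TP/(TP+FN)):
  A: TP=182, FN=5+3+7=15 → 182/197 = 0.92386
  B: TP=113, FN=4+3+1=8 → 113/121 = 0.93388
  C: TP=118, FN=8+3+4=15 → 118/133 = 0.88722
  D: TP=169, FN=7+6+3=16 → 169/185 = 0.91351
Macro-recall = mean = (0.92386 + 0.93388 + 0.88722 + 0.91351) / 4 = 0.9146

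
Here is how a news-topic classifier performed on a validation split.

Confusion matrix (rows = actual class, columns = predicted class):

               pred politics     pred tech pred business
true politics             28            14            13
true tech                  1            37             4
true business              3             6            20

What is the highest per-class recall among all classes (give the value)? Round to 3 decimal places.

Per-class recall (TP/(TP+FN)):
  politics: TP=28, FN=14+13=27 → 28/55 = 0.5091
  tech: TP=37, FN=1+4=5 → 37/42 = 0.8810
  business: TP=20, FN=3+6=9 → 20/29 = 0.6897
Highest is class 'tech' with recall = 0.881.

0.881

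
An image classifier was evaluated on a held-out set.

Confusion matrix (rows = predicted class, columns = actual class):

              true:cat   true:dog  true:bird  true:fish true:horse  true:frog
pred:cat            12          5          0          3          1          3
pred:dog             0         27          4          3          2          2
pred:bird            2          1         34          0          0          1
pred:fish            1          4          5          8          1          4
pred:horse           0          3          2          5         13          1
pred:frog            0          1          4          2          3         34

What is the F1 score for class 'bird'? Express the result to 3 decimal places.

0.782

F1 score = 2·TP/(2·TP+FP+FN).
bird: TP=34, FP=2+1+0+0+1=4, FN=0+4+5+2+4=15 → 68/87 = 0.7816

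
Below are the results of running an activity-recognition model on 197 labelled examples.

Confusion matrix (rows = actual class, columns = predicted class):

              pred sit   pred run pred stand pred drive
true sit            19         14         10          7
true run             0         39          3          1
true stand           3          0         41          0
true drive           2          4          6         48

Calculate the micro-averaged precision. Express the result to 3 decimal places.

0.746

Micro-averaging pools counts across classes: ΣTP=147, ΣFP=50, ΣFN=50.
Micro-precision = TP/(TP+FP) on pooled counts = 0.746 (equals overall accuracy in single-label multiclass).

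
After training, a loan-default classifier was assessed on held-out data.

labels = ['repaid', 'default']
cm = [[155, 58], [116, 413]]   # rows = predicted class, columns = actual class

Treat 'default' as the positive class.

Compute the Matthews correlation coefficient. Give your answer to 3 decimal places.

0.478

MCC = (TP·TN − FP·FN) / √((TP+FP)(TP+FN)(TN+FP)(TN+FN))
Numerator = 413·155 − 116·58 = 57287
Denominator = √(529·471·271·213) = √14382204957 = 119925.8311
MCC = 57287 / 119925.8311 = 0.478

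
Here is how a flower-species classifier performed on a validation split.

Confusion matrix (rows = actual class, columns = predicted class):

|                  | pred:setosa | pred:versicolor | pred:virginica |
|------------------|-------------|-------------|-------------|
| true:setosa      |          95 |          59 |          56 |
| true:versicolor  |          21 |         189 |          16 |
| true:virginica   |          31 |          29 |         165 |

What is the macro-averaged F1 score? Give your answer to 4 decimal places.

Per-class F1 score (2·TP/(2·TP+FP+FN)):
  setosa: TP=95, FP=21+31=52, FN=59+56=115 → 190/357 = 0.53221
  versicolor: TP=189, FP=59+29=88, FN=21+16=37 → 378/503 = 0.75149
  virginica: TP=165, FP=56+16=72, FN=31+29=60 → 330/462 = 0.71429
Macro-F1 score = mean = (0.53221 + 0.75149 + 0.71429) / 3 = 0.6660

0.6660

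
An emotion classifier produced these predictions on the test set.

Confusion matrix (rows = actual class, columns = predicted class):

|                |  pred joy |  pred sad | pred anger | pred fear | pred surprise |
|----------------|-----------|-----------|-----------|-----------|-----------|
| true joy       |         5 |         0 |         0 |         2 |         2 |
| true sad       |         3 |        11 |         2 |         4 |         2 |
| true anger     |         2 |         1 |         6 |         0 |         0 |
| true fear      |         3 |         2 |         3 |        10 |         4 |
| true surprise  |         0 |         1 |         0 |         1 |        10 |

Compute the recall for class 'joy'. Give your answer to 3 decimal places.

recall = TP/(TP+FN).
joy: TP=5, FN=0+0+2+2=4 → 5/9 = 0.5556

0.556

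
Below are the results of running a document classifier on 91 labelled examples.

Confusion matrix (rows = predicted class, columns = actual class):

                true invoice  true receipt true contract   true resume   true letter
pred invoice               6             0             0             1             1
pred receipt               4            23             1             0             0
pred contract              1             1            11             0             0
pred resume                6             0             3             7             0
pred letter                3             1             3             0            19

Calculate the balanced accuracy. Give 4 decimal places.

Balanced accuracy = mean of per-class recall.
  invoice: recall = 6/20 = 0.30000
  receipt: recall = 23/25 = 0.92000
  contract: recall = 11/18 = 0.61111
  resume: recall = 7/8 = 0.87500
  letter: recall = 19/20 = 0.95000
Mean = (0.30000 + 0.92000 + 0.61111 + 0.87500 + 0.95000) / 5 = 0.7312

0.7312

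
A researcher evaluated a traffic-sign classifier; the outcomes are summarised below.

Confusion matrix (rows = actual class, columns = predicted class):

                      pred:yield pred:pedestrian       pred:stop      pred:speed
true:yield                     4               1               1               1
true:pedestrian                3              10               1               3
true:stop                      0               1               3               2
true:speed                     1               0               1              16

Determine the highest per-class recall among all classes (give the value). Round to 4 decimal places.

0.8889

Per-class recall (TP/(TP+FN)):
  yield: TP=4, FN=1+1+1=3 → 4/7 = 0.57143
  pedestrian: TP=10, FN=3+1+3=7 → 10/17 = 0.58824
  stop: TP=3, FN=0+1+2=3 → 3/6 = 0.50000
  speed: TP=16, FN=1+0+1=2 → 16/18 = 0.88889
Highest is class 'speed' with recall = 0.8889.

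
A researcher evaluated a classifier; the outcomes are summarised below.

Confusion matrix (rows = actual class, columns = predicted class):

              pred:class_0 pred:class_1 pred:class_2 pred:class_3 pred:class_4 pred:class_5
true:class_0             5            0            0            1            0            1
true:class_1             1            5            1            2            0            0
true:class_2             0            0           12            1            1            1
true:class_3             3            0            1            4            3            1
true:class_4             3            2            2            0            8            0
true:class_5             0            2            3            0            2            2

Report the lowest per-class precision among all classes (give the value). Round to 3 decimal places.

Per-class precision (TP/(TP+FP)):
  class_0: TP=5, FP=1+0+3+3+0=7 → 5/12 = 0.4167
  class_1: TP=5, FP=0+0+0+2+2=4 → 5/9 = 0.5556
  class_2: TP=12, FP=0+1+1+2+3=7 → 12/19 = 0.6316
  class_3: TP=4, FP=1+2+1+0+0=4 → 4/8 = 0.5000
  class_4: TP=8, FP=0+0+1+3+2=6 → 8/14 = 0.5714
  class_5: TP=2, FP=1+0+1+1+0=3 → 2/5 = 0.4000
Lowest is class 'class_5' with precision = 0.400.

0.400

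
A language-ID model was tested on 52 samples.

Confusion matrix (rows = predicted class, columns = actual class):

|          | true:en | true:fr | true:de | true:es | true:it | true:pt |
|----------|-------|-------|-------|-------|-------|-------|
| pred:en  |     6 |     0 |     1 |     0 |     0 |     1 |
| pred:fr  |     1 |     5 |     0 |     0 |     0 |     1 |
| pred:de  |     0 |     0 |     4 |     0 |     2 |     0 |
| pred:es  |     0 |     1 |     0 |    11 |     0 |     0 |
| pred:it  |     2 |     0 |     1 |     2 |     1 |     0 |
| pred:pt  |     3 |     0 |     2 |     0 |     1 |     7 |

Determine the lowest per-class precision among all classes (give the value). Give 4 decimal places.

0.1667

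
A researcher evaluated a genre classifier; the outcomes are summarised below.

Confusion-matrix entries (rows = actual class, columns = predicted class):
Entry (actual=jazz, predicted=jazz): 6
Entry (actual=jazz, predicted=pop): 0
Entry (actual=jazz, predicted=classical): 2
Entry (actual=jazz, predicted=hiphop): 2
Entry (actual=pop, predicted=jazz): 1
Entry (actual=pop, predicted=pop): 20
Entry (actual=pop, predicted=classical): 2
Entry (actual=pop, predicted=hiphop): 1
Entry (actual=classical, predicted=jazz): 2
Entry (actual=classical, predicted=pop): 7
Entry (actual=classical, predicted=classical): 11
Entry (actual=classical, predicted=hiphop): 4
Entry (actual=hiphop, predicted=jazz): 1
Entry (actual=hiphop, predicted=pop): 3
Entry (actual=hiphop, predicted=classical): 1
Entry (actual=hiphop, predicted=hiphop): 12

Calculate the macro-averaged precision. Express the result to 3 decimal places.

Per-class precision (TP/(TP+FP)):
  jazz: TP=6, FP=1+2+1=4 → 6/10 = 0.6000
  pop: TP=20, FP=0+7+3=10 → 20/30 = 0.6667
  classical: TP=11, FP=2+2+1=5 → 11/16 = 0.6875
  hiphop: TP=12, FP=2+1+4=7 → 12/19 = 0.6316
Macro-precision = mean = (0.6000 + 0.6667 + 0.6875 + 0.6316) / 4 = 0.646

0.646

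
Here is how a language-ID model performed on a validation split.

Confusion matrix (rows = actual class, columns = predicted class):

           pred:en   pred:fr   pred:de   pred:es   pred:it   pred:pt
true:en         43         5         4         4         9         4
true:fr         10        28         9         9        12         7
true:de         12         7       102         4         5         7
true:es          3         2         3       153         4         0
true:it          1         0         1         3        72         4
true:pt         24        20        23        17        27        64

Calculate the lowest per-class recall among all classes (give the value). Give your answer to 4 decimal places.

0.3657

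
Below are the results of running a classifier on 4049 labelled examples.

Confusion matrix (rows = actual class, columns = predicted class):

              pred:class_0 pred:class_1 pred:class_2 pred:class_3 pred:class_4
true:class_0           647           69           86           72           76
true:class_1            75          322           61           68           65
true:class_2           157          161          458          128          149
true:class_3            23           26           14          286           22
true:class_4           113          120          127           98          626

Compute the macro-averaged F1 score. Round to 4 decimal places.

0.5691

Per-class F1 score (2·TP/(2·TP+FP+FN)):
  class_0: TP=647, FP=75+157+23+113=368, FN=69+86+72+76=303 → 1294/1965 = 0.65852
  class_1: TP=322, FP=69+161+26+120=376, FN=75+61+68+65=269 → 644/1289 = 0.49961
  class_2: TP=458, FP=86+61+14+127=288, FN=157+161+128+149=595 → 916/1799 = 0.50917
  class_3: TP=286, FP=72+68+128+98=366, FN=23+26+14+22=85 → 572/1023 = 0.55914
  class_4: TP=626, FP=76+65+149+22=312, FN=113+120+127+98=458 → 1252/2022 = 0.61919
Macro-F1 score = mean = (0.65852 + 0.49961 + 0.50917 + 0.55914 + 0.61919) / 5 = 0.5691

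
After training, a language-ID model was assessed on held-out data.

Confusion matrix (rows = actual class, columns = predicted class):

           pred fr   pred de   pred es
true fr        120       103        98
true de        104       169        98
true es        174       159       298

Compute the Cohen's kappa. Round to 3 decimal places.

Observed agreement pₒ = trace/N = 587/1323 = 0.4437
Expected agreement pₑ = Σ (rowᵢ·colᵢ)/N² = (321·398 + 371·431 + 631·494)/1323² = 0.3424
κ = (pₒ − pₑ)/(1 − pₑ) = (0.4437 − 0.3424)/(1 − 0.3424) = 0.154

0.154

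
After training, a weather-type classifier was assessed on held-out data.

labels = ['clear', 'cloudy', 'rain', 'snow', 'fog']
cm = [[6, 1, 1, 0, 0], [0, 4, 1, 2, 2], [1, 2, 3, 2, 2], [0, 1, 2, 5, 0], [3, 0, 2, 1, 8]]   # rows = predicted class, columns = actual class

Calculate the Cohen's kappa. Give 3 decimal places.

0.410

Observed agreement pₒ = trace/N = 26/49 = 0.5306
Expected agreement pₑ = Σ (rowᵢ·colᵢ)/N² = (10·8 + 8·9 + 9·10 + 10·8 + 12·14)/49² = 0.2041
κ = (pₒ − pₑ)/(1 − pₑ) = (0.5306 − 0.2041)/(1 − 0.2041) = 0.410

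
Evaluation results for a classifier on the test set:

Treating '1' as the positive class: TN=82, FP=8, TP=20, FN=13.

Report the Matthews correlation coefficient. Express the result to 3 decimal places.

0.546

MCC = (TP·TN − FP·FN) / √((TP+FP)(TP+FN)(TN+FP)(TN+FN))
Numerator = 20·82 − 8·13 = 1536
Denominator = √(28·33·90·95) = √7900200 = 2810.7294
MCC = 1536 / 2810.7294 = 0.546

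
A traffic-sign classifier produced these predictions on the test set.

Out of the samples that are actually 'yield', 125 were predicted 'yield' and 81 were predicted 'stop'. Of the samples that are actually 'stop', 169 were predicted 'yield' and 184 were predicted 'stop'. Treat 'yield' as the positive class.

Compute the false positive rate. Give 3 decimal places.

0.479

FPR = FP/(FP+TN) = 169/(169+184) = 0.479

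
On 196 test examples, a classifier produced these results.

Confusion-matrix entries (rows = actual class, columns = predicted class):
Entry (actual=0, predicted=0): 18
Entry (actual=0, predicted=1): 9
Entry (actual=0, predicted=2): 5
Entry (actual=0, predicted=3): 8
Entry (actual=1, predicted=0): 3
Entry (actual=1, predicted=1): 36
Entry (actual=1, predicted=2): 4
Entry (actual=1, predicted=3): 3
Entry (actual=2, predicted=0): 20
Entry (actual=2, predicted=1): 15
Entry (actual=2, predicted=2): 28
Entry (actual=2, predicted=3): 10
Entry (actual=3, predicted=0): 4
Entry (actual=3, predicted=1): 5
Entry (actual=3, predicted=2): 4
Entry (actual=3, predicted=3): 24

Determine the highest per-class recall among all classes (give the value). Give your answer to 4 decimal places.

0.7826

Per-class recall (TP/(TP+FN)):
  0: TP=18, FN=9+5+8=22 → 18/40 = 0.45000
  1: TP=36, FN=3+4+3=10 → 36/46 = 0.78261
  2: TP=28, FN=20+15+10=45 → 28/73 = 0.38356
  3: TP=24, FN=4+5+4=13 → 24/37 = 0.64865
Highest is class '1' with recall = 0.7826.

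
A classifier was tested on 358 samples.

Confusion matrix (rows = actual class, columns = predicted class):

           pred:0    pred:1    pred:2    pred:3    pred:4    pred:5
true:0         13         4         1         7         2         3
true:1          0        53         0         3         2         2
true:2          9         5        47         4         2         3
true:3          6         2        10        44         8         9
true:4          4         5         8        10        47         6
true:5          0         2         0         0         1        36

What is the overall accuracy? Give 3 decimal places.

Accuracy = trace / total = (13+53+47+44+47+36=240) / 358 = 240/358 = 0.670

0.670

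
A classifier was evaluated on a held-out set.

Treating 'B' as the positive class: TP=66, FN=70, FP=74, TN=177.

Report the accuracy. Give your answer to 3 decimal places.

0.628

Accuracy = (TP+TN)/N = (66+177)/387 = 0.628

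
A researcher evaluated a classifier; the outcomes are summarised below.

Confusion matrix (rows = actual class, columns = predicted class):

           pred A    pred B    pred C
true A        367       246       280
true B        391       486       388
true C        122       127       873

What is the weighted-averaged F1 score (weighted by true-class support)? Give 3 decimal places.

0.513

Per-class F1 score (2·TP/(2·TP+FP+FN)):
  A: TP=367, FP=391+122=513, FN=246+280=526 → 734/1773 = 0.4140
  B: TP=486, FP=246+127=373, FN=391+388=779 → 972/2124 = 0.4576
  C: TP=873, FP=280+388=668, FN=122+127=249 → 1746/2663 = 0.6557
Weighted-F1 score = Σ (supportᵢ/N)·F1 scoreᵢ with N=3280: (893/3280)·0.4140 + (1265/3280)·0.4576 + (1122/3280)·0.6557 = 0.513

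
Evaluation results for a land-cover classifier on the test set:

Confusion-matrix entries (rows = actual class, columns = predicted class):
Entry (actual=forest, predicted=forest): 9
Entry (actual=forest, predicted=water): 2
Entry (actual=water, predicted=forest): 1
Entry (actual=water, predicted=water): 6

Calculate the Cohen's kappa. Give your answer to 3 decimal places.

0.658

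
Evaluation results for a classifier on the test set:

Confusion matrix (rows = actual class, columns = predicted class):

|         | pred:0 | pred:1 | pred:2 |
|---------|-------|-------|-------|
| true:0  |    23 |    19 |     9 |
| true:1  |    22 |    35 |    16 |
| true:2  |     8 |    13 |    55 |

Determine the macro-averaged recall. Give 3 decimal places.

0.551

Per-class recall (TP/(TP+FN)):
  0: TP=23, FN=19+9=28 → 23/51 = 0.4510
  1: TP=35, FN=22+16=38 → 35/73 = 0.4795
  2: TP=55, FN=8+13=21 → 55/76 = 0.7237
Macro-recall = mean = (0.4510 + 0.4795 + 0.7237) / 3 = 0.551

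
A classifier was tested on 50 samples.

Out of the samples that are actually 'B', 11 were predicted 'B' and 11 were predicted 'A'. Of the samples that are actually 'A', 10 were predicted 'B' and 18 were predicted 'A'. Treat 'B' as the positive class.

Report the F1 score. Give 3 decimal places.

Precision = TP/(TP+FP) = 11/21 = 0.5238
Recall = TP/(TP+FN) = 11/22 = 0.5000
F1 = 2·TP/(2·TP+FP+FN) = 22/43 = 0.512

0.512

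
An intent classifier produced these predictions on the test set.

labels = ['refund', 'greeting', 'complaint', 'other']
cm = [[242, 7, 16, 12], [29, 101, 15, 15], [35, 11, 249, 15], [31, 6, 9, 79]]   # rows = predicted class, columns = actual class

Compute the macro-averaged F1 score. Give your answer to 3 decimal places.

Per-class F1 score (2·TP/(2·TP+FP+FN)):
  refund: TP=242, FP=7+16+12=35, FN=29+35+31=95 → 484/614 = 0.7883
  greeting: TP=101, FP=29+15+15=59, FN=7+11+6=24 → 202/285 = 0.7088
  complaint: TP=249, FP=35+11+15=61, FN=16+15+9=40 → 498/599 = 0.8314
  other: TP=79, FP=31+6+9=46, FN=12+15+15=42 → 158/246 = 0.6423
Macro-F1 score = mean = (0.7883 + 0.7088 + 0.8314 + 0.6423) / 4 = 0.743

0.743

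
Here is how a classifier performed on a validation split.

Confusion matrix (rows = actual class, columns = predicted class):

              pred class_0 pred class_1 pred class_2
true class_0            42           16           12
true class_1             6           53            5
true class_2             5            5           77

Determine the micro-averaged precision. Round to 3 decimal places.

Micro-averaging pools counts across classes: ΣTP=172, ΣFP=49, ΣFN=49.
Micro-precision = TP/(TP+FP) on pooled counts = 0.778 (equals overall accuracy in single-label multiclass).

0.778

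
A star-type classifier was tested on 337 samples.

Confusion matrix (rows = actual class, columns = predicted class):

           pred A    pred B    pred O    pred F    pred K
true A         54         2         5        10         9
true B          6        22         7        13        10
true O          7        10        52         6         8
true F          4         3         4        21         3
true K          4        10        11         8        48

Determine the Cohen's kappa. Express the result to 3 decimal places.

Observed agreement pₒ = trace/N = 197/337 = 0.5846
Expected agreement pₑ = Σ (rowᵢ·colᵢ)/N² = (80·75 + 58·47 + 83·79 + 35·58 + 81·78)/337² = 0.2081
κ = (pₒ − pₑ)/(1 − pₑ) = (0.5846 − 0.2081)/(1 − 0.2081) = 0.475

0.475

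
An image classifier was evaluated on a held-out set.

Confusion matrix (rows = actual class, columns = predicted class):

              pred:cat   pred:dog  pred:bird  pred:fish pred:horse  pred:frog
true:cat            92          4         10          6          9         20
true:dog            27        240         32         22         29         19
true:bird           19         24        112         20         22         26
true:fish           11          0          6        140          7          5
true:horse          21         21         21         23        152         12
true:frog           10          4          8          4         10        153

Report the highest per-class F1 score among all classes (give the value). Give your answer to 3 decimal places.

Per-class F1 score (2·TP/(2·TP+FP+FN)):
  cat: TP=92, FP=27+19+11+21+10=88, FN=4+10+6+9+20=49 → 184/321 = 0.5732
  dog: TP=240, FP=4+24+0+21+4=53, FN=27+32+22+29+19=129 → 480/662 = 0.7251
  bird: TP=112, FP=10+32+6+21+8=77, FN=19+24+20+22+26=111 → 224/412 = 0.5437
  fish: TP=140, FP=6+22+20+23+4=75, FN=11+0+6+7+5=29 → 280/384 = 0.7292
  horse: TP=152, FP=9+29+22+7+10=77, FN=21+21+21+23+12=98 → 304/479 = 0.6347
  frog: TP=153, FP=20+19+26+5+12=82, FN=10+4+8+4+10=36 → 306/424 = 0.7217
Highest is class 'fish' with F1 score = 0.729.

0.729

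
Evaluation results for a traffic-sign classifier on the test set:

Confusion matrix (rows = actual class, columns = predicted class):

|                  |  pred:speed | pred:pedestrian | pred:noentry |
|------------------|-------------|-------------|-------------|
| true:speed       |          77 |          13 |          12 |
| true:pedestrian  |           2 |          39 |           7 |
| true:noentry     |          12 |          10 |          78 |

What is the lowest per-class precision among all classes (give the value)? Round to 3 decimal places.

0.629

Per-class precision (TP/(TP+FP)):
  speed: TP=77, FP=2+12=14 → 77/91 = 0.8462
  pedestrian: TP=39, FP=13+10=23 → 39/62 = 0.6290
  noentry: TP=78, FP=12+7=19 → 78/97 = 0.8041
Lowest is class 'pedestrian' with precision = 0.629.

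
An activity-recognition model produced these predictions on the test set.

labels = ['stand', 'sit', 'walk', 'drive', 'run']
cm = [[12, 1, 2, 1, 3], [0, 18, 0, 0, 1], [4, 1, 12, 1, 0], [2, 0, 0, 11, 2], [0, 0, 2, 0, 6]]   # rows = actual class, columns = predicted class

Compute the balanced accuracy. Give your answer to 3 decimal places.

0.746

Balanced accuracy = mean of per-class recall.
  stand: recall = 12/19 = 0.6316
  sit: recall = 18/19 = 0.9474
  walk: recall = 12/18 = 0.6667
  drive: recall = 11/15 = 0.7333
  run: recall = 6/8 = 0.7500
Mean = (0.6316 + 0.9474 + 0.6667 + 0.7333 + 0.7500) / 5 = 0.746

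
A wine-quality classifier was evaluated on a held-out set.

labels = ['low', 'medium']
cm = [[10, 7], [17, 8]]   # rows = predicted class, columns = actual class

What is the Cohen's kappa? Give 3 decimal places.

Observed agreement pₒ = trace/N = 18/42 = 0.4286
Expected agreement pₑ = Σ (rowᵢ·colᵢ)/N² = (27·17 + 15·25)/42² = 0.4728
κ = (pₒ − pₑ)/(1 − pₑ) = (0.4286 − 0.4728)/(1 − 0.4728) = -0.084

-0.084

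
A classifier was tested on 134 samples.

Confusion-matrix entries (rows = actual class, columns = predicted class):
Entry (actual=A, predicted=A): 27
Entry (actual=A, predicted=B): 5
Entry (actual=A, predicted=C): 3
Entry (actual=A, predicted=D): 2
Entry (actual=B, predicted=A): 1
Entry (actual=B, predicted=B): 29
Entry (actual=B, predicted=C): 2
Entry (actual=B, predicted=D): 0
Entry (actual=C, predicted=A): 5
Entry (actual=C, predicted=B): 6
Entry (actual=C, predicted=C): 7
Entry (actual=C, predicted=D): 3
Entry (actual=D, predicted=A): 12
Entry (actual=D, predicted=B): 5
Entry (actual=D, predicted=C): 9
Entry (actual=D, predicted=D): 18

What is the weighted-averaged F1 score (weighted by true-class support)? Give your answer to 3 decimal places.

Per-class F1 score (2·TP/(2·TP+FP+FN)):
  A: TP=27, FP=1+5+12=18, FN=5+3+2=10 → 54/82 = 0.6585
  B: TP=29, FP=5+6+5=16, FN=1+2+0=3 → 58/77 = 0.7532
  C: TP=7, FP=3+2+9=14, FN=5+6+3=14 → 14/42 = 0.3333
  D: TP=18, FP=2+0+3=5, FN=12+5+9=26 → 36/67 = 0.5373
Weighted-F1 score = Σ (supportᵢ/N)·F1 scoreᵢ with N=134: (37/134)·0.6585 + (32/134)·0.7532 + (21/134)·0.3333 + (44/134)·0.5373 = 0.590

0.590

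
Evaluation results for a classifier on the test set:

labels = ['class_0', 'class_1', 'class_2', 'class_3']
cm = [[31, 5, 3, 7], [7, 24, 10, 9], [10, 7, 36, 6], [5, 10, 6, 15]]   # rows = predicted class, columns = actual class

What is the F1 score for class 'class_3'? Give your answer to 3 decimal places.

0.411

One-vs-rest for 'class_3': TP = diagonal; FP = other classes predicted 'class_3'; FN = 'class_3' predicted as other.
F1 score = 2·TP/(2·TP+FP+FN).
class_3: TP=15, FP=5+10+6=21, FN=7+9+6=22 → 30/73 = 0.4110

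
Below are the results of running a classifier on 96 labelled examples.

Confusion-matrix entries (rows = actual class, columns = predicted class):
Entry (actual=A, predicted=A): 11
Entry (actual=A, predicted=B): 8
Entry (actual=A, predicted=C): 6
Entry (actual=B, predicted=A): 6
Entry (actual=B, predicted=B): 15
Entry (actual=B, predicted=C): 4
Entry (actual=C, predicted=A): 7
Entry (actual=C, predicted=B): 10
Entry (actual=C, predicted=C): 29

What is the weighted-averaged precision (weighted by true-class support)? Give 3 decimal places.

Per-class precision (TP/(TP+FP)):
  A: TP=11, FP=6+7=13 → 11/24 = 0.4583
  B: TP=15, FP=8+10=18 → 15/33 = 0.4545
  C: TP=29, FP=6+4=10 → 29/39 = 0.7436
Weighted-precision = Σ (supportᵢ/N)·precisionᵢ with N=96: (25/96)·0.4583 + (25/96)·0.4545 + (46/96)·0.7436 = 0.594

0.594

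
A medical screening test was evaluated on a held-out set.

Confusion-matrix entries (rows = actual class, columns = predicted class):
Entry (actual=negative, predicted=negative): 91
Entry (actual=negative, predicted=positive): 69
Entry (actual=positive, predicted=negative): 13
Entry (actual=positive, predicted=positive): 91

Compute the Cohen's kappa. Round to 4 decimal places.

Observed agreement pₒ = trace/N = 182/264 = 0.68939
Expected agreement pₑ = Σ (rowᵢ·colᵢ)/N² = (160·104 + 104·160)/264² = 0.47750
κ = (pₒ − pₑ)/(1 − pₑ) = (0.68939 − 0.47750)/(1 − 0.47750) = 0.4055

0.4055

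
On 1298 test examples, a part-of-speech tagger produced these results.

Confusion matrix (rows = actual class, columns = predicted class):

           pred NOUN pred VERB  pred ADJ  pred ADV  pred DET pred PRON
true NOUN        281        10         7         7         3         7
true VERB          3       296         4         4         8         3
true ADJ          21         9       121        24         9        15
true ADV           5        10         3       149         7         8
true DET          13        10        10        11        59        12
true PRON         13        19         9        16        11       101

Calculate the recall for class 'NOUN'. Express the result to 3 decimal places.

One-vs-rest for 'NOUN': TP = diagonal; FP = other classes predicted 'NOUN'; FN = 'NOUN' predicted as other.
recall = TP/(TP+FN).
NOUN: TP=281, FN=10+7+7+3+7=34 → 281/315 = 0.8921

0.892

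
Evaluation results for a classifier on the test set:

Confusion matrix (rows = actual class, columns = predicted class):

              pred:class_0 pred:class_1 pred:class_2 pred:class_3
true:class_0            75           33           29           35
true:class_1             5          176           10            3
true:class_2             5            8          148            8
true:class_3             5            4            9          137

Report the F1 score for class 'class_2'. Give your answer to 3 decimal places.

0.811

One-vs-rest for 'class_2': TP = diagonal; FP = other classes predicted 'class_2'; FN = 'class_2' predicted as other.
F1 score = 2·TP/(2·TP+FP+FN).
class_2: TP=148, FP=29+10+9=48, FN=5+8+8=21 → 296/365 = 0.8110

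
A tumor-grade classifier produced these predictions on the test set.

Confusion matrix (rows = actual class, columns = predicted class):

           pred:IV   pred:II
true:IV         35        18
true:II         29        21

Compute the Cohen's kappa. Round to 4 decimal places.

0.0809

Observed agreement pₒ = trace/N = 56/103 = 0.54369
Expected agreement pₑ = Σ (rowᵢ·colᵢ)/N² = (53·64 + 50·39)/103² = 0.50353
κ = (pₒ − pₑ)/(1 − pₑ) = (0.54369 − 0.50353)/(1 − 0.50353) = 0.0809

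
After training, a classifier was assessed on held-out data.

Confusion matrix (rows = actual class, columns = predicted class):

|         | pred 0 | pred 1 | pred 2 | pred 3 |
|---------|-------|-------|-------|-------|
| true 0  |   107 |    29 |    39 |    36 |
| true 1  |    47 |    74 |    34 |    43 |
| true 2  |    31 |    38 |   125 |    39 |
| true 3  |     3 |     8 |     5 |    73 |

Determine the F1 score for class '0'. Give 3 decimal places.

0.536

F1 score = 2·TP/(2·TP+FP+FN).
0: TP=107, FP=47+31+3=81, FN=29+39+36=104 → 214/399 = 0.5363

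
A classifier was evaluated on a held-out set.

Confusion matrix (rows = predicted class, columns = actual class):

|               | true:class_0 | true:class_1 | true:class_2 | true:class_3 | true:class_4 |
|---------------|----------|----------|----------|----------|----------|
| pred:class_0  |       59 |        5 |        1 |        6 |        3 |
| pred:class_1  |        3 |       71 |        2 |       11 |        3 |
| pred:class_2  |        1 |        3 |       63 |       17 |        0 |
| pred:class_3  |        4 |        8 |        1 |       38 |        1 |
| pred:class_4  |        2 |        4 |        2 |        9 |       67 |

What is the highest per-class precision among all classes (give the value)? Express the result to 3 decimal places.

0.798

Per-class precision (TP/(TP+FP)):
  class_0: TP=59, FP=5+1+6+3=15 → 59/74 = 0.7973
  class_1: TP=71, FP=3+2+11+3=19 → 71/90 = 0.7889
  class_2: TP=63, FP=1+3+17+0=21 → 63/84 = 0.7500
  class_3: TP=38, FP=4+8+1+1=14 → 38/52 = 0.7308
  class_4: TP=67, FP=2+4+2+9=17 → 67/84 = 0.7976
Highest is class 'class_4' with precision = 0.798.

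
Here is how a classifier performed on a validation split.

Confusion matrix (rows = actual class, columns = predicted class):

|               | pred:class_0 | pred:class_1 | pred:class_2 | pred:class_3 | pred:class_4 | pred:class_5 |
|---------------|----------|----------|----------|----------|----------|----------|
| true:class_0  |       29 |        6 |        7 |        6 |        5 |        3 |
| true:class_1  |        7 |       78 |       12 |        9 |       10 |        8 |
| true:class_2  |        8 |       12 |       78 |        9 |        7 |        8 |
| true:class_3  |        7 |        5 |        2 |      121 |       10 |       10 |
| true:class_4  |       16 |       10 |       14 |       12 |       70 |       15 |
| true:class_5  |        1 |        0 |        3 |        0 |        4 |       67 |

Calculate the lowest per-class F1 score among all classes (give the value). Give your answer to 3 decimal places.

Per-class F1 score (2·TP/(2·TP+FP+FN)):
  class_0: TP=29, FP=7+8+7+16+1=39, FN=6+7+6+5+3=27 → 58/124 = 0.4677
  class_1: TP=78, FP=6+12+5+10+0=33, FN=7+12+9+10+8=46 → 156/235 = 0.6638
  class_2: TP=78, FP=7+12+2+14+3=38, FN=8+12+9+7+8=44 → 156/238 = 0.6555
  class_3: TP=121, FP=6+9+9+12+0=36, FN=7+5+2+10+10=34 → 242/312 = 0.7756
  class_4: TP=70, FP=5+10+7+10+4=36, FN=16+10+14+12+15=67 → 140/243 = 0.5761
  class_5: TP=67, FP=3+8+8+10+15=44, FN=1+0+3+0+4=8 → 134/186 = 0.7204
Lowest is class 'class_0' with F1 score = 0.468.

0.468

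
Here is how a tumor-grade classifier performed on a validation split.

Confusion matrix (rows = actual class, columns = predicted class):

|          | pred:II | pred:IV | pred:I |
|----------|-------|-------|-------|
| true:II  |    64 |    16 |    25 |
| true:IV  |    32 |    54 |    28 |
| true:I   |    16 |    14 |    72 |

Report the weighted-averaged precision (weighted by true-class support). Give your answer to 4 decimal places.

0.5982

Per-class precision (TP/(TP+FP)):
  II: TP=64, FP=32+16=48 → 64/112 = 0.57143
  IV: TP=54, FP=16+14=30 → 54/84 = 0.64286
  I: TP=72, FP=25+28=53 → 72/125 = 0.57600
Weighted-precision = Σ (supportᵢ/N)·precisionᵢ with N=321: (105/321)·0.57143 + (114/321)·0.64286 + (102/321)·0.57600 = 0.5982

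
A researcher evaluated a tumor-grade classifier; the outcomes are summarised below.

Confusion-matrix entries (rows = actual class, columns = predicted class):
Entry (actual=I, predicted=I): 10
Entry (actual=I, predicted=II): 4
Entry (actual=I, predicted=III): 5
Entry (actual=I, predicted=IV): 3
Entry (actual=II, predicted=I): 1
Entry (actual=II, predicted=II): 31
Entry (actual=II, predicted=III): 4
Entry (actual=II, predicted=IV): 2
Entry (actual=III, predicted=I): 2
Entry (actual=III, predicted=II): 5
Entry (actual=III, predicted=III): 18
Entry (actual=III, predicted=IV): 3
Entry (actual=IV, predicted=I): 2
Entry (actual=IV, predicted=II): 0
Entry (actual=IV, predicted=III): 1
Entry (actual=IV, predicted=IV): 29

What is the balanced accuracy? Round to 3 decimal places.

0.705

Balanced accuracy = mean of per-class recall.
  I: recall = 10/22 = 0.4545
  II: recall = 31/38 = 0.8158
  III: recall = 18/28 = 0.6429
  IV: recall = 29/32 = 0.9063
Mean = (0.4545 + 0.8158 + 0.6429 + 0.9063) / 4 = 0.705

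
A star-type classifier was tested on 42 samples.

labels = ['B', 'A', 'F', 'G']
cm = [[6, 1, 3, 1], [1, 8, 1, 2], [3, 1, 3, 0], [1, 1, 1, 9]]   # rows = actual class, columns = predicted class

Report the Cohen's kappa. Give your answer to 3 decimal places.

Observed agreement pₒ = trace/N = 26/42 = 0.6190
Expected agreement pₑ = Σ (rowᵢ·colᵢ)/N² = (11·11 + 12·11 + 7·8 + 12·12)/42² = 0.2568
κ = (pₒ − pₑ)/(1 − pₑ) = (0.6190 − 0.2568)/(1 − 0.2568) = 0.487

0.487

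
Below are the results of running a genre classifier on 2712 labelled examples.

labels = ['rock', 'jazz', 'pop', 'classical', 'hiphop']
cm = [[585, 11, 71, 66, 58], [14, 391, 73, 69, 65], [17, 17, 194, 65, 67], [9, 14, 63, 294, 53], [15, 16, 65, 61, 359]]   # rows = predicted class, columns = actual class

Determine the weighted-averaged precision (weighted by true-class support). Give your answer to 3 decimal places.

0.666

Per-class precision (TP/(TP+FP)):
  rock: TP=585, FP=11+71+66+58=206 → 585/791 = 0.7396
  jazz: TP=391, FP=14+73+69+65=221 → 391/612 = 0.6389
  pop: TP=194, FP=17+17+65+67=166 → 194/360 = 0.5389
  classical: TP=294, FP=9+14+63+53=139 → 294/433 = 0.6790
  hiphop: TP=359, FP=15+16+65+61=157 → 359/516 = 0.6957
Weighted-precision = Σ (supportᵢ/N)·precisionᵢ with N=2712: (640/2712)·0.7396 + (449/2712)·0.6389 + (466/2712)·0.5389 + (555/2712)·0.6790 + (602/2712)·0.6957 = 0.666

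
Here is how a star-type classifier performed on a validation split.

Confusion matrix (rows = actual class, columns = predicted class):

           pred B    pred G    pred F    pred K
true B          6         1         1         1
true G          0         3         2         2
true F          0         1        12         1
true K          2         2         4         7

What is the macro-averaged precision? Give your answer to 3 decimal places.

0.612

Per-class precision (TP/(TP+FP)):
  B: TP=6, FP=0+0+2=2 → 6/8 = 0.7500
  G: TP=3, FP=1+1+2=4 → 3/7 = 0.4286
  F: TP=12, FP=1+2+4=7 → 12/19 = 0.6316
  K: TP=7, FP=1+2+1=4 → 7/11 = 0.6364
Macro-precision = mean = (0.7500 + 0.4286 + 0.6316 + 0.6364) / 4 = 0.612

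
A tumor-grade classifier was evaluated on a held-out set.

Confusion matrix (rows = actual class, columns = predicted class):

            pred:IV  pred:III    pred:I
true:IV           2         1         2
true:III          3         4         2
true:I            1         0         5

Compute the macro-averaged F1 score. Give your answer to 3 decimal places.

0.534

Per-class F1 score (2·TP/(2·TP+FP+FN)):
  IV: TP=2, FP=3+1=4, FN=1+2=3 → 4/11 = 0.3636
  III: TP=4, FP=1+0=1, FN=3+2=5 → 8/14 = 0.5714
  I: TP=5, FP=2+2=4, FN=1+0=1 → 10/15 = 0.6667
Macro-F1 score = mean = (0.3636 + 0.5714 + 0.6667) / 3 = 0.534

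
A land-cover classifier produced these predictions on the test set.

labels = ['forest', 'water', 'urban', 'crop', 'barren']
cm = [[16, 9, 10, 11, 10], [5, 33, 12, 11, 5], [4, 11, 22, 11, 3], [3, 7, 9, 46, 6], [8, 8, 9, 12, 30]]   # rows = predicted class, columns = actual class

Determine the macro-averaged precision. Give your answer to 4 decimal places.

0.4625

Per-class precision (TP/(TP+FP)):
  forest: TP=16, FP=9+10+11+10=40 → 16/56 = 0.28571
  water: TP=33, FP=5+12+11+5=33 → 33/66 = 0.50000
  urban: TP=22, FP=4+11+11+3=29 → 22/51 = 0.43137
  crop: TP=46, FP=3+7+9+6=25 → 46/71 = 0.64789
  barren: TP=30, FP=8+8+9+12=37 → 30/67 = 0.44776
Macro-precision = mean = (0.28571 + 0.50000 + 0.43137 + 0.64789 + 0.44776) / 5 = 0.4625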